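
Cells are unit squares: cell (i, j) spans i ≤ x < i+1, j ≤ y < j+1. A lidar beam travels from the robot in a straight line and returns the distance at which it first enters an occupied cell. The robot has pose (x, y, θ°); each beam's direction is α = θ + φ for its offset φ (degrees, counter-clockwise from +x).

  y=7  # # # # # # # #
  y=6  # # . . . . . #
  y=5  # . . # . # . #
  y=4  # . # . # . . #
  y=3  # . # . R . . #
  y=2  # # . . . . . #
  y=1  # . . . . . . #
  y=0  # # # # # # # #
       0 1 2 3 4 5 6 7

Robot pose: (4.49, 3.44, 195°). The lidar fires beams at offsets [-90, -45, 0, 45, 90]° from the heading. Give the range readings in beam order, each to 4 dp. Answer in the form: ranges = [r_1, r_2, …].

beam 1: φ=-90°, α=105°
  dir = (cos 105°, sin 105°) = (-0.2588, 0.9659); from cell (4,3)
  next x-line at t=1.8932, next y-line at t=0.5798; Δt_x=3.8637, Δt_y=1.0353
    y: enter (4,4) at t=0.5798 ← occupied
  → r_1 = 0.5798
beam 2: φ=-45°, α=150°
  dir = (cos 150°, sin 150°) = (-0.8660, 0.5000); from cell (4,3)
  next x-line at t=0.5658, next y-line at t=1.1200; Δt_x=1.1547, Δt_y=2.0000
    x: enter (3,3) at t=0.5658
    y: enter (3,4) at t=1.1200
    x: enter (2,4) at t=1.7205 ← occupied
  → r_2 = 1.7205
beam 3: φ=0°, α=195°
  dir = (cos 195°, sin 195°) = (-0.9659, -0.2588); from cell (4,3)
  next x-line at t=0.5073, next y-line at t=1.7000; Δt_x=1.0353, Δt_y=3.8637
    x: enter (3,3) at t=0.5073
    x: enter (2,3) at t=1.5426 ← occupied
  → r_3 = 1.5426
beam 4: φ=45°, α=240°
  dir = (cos 240°, sin 240°) = (-0.5000, -0.8660); from cell (4,3)
  next x-line at t=0.9800, next y-line at t=0.5081; Δt_x=2.0000, Δt_y=1.1547
    y: enter (4,2) at t=0.5081
    x: enter (3,2) at t=0.9800
    y: enter (3,1) at t=1.6628
    y: enter (3,0) at t=2.8175 ← occupied
  → r_4 = 2.8175
beam 5: φ=90°, α=285°
  dir = (cos 285°, sin 285°) = (0.2588, -0.9659); from cell (4,3)
  next x-line at t=1.9705, next y-line at t=0.4555; Δt_x=3.8637, Δt_y=1.0353
    y: enter (4,2) at t=0.4555
    y: enter (4,1) at t=1.4908
    x: enter (5,1) at t=1.9705
    y: enter (5,0) at t=2.5261 ← occupied
  → r_5 = 2.5261

ranges = [0.5798, 1.7205, 1.5426, 2.8175, 2.5261]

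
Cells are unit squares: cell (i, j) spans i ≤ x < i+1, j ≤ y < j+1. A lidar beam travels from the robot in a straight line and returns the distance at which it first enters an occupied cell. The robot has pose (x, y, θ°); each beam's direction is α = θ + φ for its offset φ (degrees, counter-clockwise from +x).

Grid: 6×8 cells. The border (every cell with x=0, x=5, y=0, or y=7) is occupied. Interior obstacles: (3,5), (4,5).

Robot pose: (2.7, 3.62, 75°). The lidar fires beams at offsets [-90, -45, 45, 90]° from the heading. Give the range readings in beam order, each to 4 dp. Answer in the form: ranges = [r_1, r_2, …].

beam 1: φ=-90°, α=345°
  d=(0.9659,-0.2588)  start (2,3)  tX=0.3106 tY=2.3955  stride 1/|dx|=1.0353 1/|dy|=3.8637
    cross x-line → (3,3), t=0.3106
    cross x-line → (4,3), t=1.3459
    cross x-line → (5,3), t=2.3811 (wall)
  → r_1 = 2.3811
beam 2: φ=-45°, α=30°
  d=(0.8660,0.5000)  start (2,3)  tX=0.3464 tY=0.7600  stride 1/|dx|=1.1547 1/|dy|=2.0000
    cross x-line → (3,3), t=0.3464
    cross y-line → (3,4), t=0.7600
    cross x-line → (4,4), t=1.5011
    cross x-line → (5,4), t=2.6558 (wall)
  → r_2 = 2.6558
beam 3: φ=45°, α=120°
  d=(-0.5000,0.8660)  start (2,3)  tX=1.4000 tY=0.4388  stride 1/|dx|=2.0000 1/|dy|=1.1547
    cross y-line → (2,4), t=0.4388
    cross x-line → (1,4), t=1.4000
    cross y-line → (1,5), t=1.5935
    cross y-line → (1,6), t=2.7482
    cross x-line → (0,6), t=3.4000 (wall)
  → r_3 = 3.4000
beam 4: φ=90°, α=165°
  d=(-0.9659,0.2588)  start (2,3)  tX=0.7247 tY=1.4682  stride 1/|dx|=1.0353 1/|dy|=3.8637
    cross x-line → (1,3), t=0.7247
    cross y-line → (1,4), t=1.4682
    cross x-line → (0,4), t=1.7600 (wall)
  → r_4 = 1.7600

ranges = [2.3811, 2.6558, 3.4000, 1.7600]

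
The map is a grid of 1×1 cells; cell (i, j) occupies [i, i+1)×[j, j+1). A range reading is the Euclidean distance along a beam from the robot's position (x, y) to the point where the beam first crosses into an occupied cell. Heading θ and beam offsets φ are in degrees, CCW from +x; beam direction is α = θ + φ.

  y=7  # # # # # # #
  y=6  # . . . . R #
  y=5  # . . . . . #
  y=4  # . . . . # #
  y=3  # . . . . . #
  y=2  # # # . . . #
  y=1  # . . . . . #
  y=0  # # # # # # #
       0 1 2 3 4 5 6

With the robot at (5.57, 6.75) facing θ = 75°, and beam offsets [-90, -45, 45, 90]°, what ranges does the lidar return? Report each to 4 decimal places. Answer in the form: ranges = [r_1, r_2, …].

ranges = [0.4452, 0.4965, 0.2887, 0.9659]

beam 1: φ=-90°, α=345°
  dir = (cos 345°, sin 345°) = (0.9659, -0.2588); from cell (5,6)
  next x-line at t=0.4452, next y-line at t=2.8978; Δt_x=1.0353, Δt_y=3.8637
    x: enter (6,6) at t=0.4452 ← occupied
  → r_1 = 0.4452
beam 2: φ=-45°, α=30°
  dir = (cos 30°, sin 30°) = (0.8660, 0.5000); from cell (5,6)
  next x-line at t=0.4965, next y-line at t=0.5000; Δt_x=1.1547, Δt_y=2.0000
    x: enter (6,6) at t=0.4965 ← occupied
  → r_2 = 0.4965
beam 3: φ=45°, α=120°
  dir = (cos 120°, sin 120°) = (-0.5000, 0.8660); from cell (5,6)
  next x-line at t=1.1400, next y-line at t=0.2887; Δt_x=2.0000, Δt_y=1.1547
    y: enter (5,7) at t=0.2887 ← occupied
  → r_3 = 0.2887
beam 4: φ=90°, α=165°
  dir = (cos 165°, sin 165°) = (-0.9659, 0.2588); from cell (5,6)
  next x-line at t=0.5901, next y-line at t=0.9659; Δt_x=1.0353, Δt_y=3.8637
    x: enter (4,6) at t=0.5901
    y: enter (4,7) at t=0.9659 ← occupied
  → r_4 = 0.9659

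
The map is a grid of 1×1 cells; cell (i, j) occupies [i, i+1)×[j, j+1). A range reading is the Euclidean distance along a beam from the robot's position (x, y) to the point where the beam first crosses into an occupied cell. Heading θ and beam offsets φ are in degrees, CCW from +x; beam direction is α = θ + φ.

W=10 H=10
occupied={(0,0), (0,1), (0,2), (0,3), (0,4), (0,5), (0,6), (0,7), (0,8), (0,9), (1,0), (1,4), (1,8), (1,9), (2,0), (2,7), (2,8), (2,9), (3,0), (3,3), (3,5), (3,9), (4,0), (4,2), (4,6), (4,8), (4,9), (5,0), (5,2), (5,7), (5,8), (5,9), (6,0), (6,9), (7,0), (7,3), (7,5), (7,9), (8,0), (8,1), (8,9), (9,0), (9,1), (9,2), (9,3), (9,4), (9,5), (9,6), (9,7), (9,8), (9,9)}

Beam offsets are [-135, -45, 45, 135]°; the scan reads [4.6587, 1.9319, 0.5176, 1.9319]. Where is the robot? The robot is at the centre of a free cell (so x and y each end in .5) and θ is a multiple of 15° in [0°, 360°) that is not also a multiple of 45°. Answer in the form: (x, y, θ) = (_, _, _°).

(x, y, θ) = (6.5, 5.5, 330°)

The pose lattice has 49·16 = 784 candidates. Test each by forward raycasting.
  (8.5, 6.5, 285°): beam 1 = 2.8868 ≠ 4.6587 ✗
  (8.5, 8.5, 120°): beam 1 = 0.5176 ≠ 4.6587 ✗
  (5.5, 6.5, 150°): beam 1 = 3.6235 ≠ 4.6587 ✗
  (1.5, 6.5, 240°): beam 1 = 1.5529 ≠ 4.6587 ✗
  …
  (6.5, 5.5, 330°): r_1=4.6587, r_2=1.9319, r_3=0.5176, r_4=1.9319 — all match ✓
Only this pose fits every beam.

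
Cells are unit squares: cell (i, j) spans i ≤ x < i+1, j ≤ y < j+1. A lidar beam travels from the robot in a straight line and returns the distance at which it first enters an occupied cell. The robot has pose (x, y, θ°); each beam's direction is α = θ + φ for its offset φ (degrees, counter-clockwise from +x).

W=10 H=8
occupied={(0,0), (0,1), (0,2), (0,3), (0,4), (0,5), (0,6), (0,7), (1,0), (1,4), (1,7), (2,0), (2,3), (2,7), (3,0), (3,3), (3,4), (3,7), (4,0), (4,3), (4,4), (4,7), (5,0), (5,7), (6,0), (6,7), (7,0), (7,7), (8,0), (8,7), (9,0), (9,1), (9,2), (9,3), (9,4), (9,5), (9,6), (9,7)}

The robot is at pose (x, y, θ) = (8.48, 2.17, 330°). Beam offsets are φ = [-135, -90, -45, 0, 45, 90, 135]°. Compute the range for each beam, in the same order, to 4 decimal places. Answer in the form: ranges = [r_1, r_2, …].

ranges = [4.5205, 1.3510, 1.2113, 0.6004, 0.5383, 1.0400, 5.0004]

beam 1: φ=-135°, α=195°
  dir = (cos 195°, sin 195°) = (-0.9659, -0.2588); from cell (8,2)
  next x-line at t=0.4969, next y-line at t=0.6568; Δt_x=1.0353, Δt_y=3.8637
    x: enter (7,2) at t=0.4969
    y: enter (7,1) at t=0.6568
    x: enter (6,1) at t=1.5322
    x: enter (5,1) at t=2.5675
    x: enter (4,1) at t=3.6028
    y: enter (4,0) at t=4.5205 ← occupied
  → r_1 = 4.5205
beam 2: φ=-90°, α=240°
  dir = (cos 240°, sin 240°) = (-0.5000, -0.8660); from cell (8,2)
  next x-line at t=0.9600, next y-line at t=0.1963; Δt_x=2.0000, Δt_y=1.1547
    y: enter (8,1) at t=0.1963
    x: enter (7,1) at t=0.9600
    y: enter (7,0) at t=1.3510 ← occupied
  → r_2 = 1.3510
beam 3: φ=-45°, α=285°
  dir = (cos 285°, sin 285°) = (0.2588, -0.9659); from cell (8,2)
  next x-line at t=2.0091, next y-line at t=0.1760; Δt_x=3.8637, Δt_y=1.0353
    y: enter (8,1) at t=0.1760
    y: enter (8,0) at t=1.2113 ← occupied
  → r_3 = 1.2113
beam 4: φ=0°, α=330°
  dir = (cos 330°, sin 330°) = (0.8660, -0.5000); from cell (8,2)
  next x-line at t=0.6004, next y-line at t=0.3400; Δt_x=1.1547, Δt_y=2.0000
    y: enter (8,1) at t=0.3400
    x: enter (9,1) at t=0.6004 ← occupied
  → r_4 = 0.6004
beam 5: φ=45°, α=15°
  dir = (cos 15°, sin 15°) = (0.9659, 0.2588); from cell (8,2)
  next x-line at t=0.5383, next y-line at t=3.2069; Δt_x=1.0353, Δt_y=3.8637
    x: enter (9,2) at t=0.5383 ← occupied
  → r_5 = 0.5383
beam 6: φ=90°, α=60°
  dir = (cos 60°, sin 60°) = (0.5000, 0.8660); from cell (8,2)
  next x-line at t=1.0400, next y-line at t=0.9584; Δt_x=2.0000, Δt_y=1.1547
    y: enter (8,3) at t=0.9584
    x: enter (9,3) at t=1.0400 ← occupied
  → r_6 = 1.0400
beam 7: φ=135°, α=105°
  dir = (cos 105°, sin 105°) = (-0.2588, 0.9659); from cell (8,2)
  next x-line at t=1.8546, next y-line at t=0.8593; Δt_x=3.8637, Δt_y=1.0353
    y: enter (8,3) at t=0.8593
    x: enter (7,3) at t=1.8546
    y: enter (7,4) at t=1.8946
    y: enter (7,5) at t=2.9298
    y: enter (7,6) at t=3.9651
    y: enter (7,7) at t=5.0004 ← occupied
  → r_7 = 5.0004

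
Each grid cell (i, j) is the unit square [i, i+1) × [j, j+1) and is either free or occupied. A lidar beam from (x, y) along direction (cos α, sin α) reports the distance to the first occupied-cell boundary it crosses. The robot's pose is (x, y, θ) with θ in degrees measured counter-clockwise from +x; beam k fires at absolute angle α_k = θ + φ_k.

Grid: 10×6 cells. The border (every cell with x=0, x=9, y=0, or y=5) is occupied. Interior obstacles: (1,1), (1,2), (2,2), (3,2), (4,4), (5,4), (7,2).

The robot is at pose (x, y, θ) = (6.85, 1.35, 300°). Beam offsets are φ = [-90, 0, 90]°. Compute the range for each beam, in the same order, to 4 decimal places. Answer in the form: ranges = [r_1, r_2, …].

ranges = [0.7000, 0.4041, 1.3000]

beam 1: φ=-90°, α=210°
  direction (-0.8660, -0.5000); cell (6,1); t to first gridline: x 0.9815, y 0.7000 (then +1.1547 / +2.0000)
    (6,0) via y @ 0.7000  # hit
  → r_1 = 0.7000
beam 2: φ=0°, α=300°
  direction (0.5000, -0.8660); cell (6,1); t to first gridline: x 0.3000, y 0.4041 (then +2.0000 / +1.1547)
    (7,1) via x @ 0.3000
    (7,0) via y @ 0.4041  # hit
  → r_2 = 0.4041
beam 3: φ=90°, α=30°
  direction (0.8660, 0.5000); cell (6,1); t to first gridline: x 0.1732, y 1.3000 (then +1.1547 / +2.0000)
    (7,1) via x @ 0.1732
    (7,2) via y @ 1.3000  # hit
  → r_3 = 1.3000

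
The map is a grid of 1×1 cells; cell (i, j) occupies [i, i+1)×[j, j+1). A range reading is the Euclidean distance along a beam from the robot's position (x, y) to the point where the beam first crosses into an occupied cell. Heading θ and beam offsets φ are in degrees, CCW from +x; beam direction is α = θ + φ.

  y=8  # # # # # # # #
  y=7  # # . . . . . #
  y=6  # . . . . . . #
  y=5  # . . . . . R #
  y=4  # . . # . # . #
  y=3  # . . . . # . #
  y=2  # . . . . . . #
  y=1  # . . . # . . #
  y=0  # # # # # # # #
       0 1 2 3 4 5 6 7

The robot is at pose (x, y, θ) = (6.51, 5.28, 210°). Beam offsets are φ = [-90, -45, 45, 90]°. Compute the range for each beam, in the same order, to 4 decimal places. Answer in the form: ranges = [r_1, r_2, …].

ranges = [3.1408, 5.7044, 1.9705, 0.9800]

beam 1: φ=-90°, α=120°
  d=(-0.5000,0.8660)  start (6,5)  tX=1.0200 tY=0.8314  stride 1/|dx|=2.0000 1/|dy|=1.1547
    cross y-line → (6,6), t=0.8314
    cross x-line → (5,6), t=1.0200
    cross y-line → (5,7), t=1.9861
    cross x-line → (4,7), t=3.0200
    cross y-line → (4,8), t=3.1408 (wall)
  → r_1 = 3.1408
beam 2: φ=-45°, α=165°
  d=(-0.9659,0.2588)  start (6,5)  tX=0.5280 tY=2.7819  stride 1/|dx|=1.0353 1/|dy|=3.8637
    cross x-line → (5,5), t=0.5280
    cross x-line → (4,5), t=1.5633
    cross x-line → (3,5), t=2.5985
    cross y-line → (3,6), t=2.7819
    cross x-line → (2,6), t=3.6338
    cross x-line → (1,6), t=4.6691
    cross x-line → (0,6), t=5.7044 (wall)
  → r_2 = 5.7044
beam 3: φ=45°, α=255°
  d=(-0.2588,-0.9659)  start (6,5)  tX=1.9705 tY=0.2899  stride 1/|dx|=3.8637 1/|dy|=1.0353
    cross y-line → (6,4), t=0.2899
    cross y-line → (6,3), t=1.3252
    cross x-line → (5,3), t=1.9705 (wall)
  → r_3 = 1.9705
beam 4: φ=90°, α=300°
  d=(0.5000,-0.8660)  start (6,5)  tX=0.9800 tY=0.3233  stride 1/|dx|=2.0000 1/|dy|=1.1547
    cross y-line → (6,4), t=0.3233
    cross x-line → (7,4), t=0.9800 (wall)
  → r_4 = 0.9800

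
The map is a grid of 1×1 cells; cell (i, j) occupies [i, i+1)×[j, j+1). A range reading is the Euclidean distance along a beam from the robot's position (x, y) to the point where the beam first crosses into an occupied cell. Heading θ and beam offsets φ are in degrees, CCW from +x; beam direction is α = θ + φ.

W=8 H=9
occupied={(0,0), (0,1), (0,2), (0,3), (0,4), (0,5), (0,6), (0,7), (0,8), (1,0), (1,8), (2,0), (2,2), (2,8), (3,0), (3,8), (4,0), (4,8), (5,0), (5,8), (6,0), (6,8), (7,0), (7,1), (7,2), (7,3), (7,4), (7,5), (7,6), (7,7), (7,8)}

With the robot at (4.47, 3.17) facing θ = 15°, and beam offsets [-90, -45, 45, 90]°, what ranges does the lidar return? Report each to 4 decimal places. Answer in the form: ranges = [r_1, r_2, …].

beam 1: φ=-90°, α=285°
  dir = (cos 285°, sin 285°) = (0.2588, -0.9659); from cell (4,3)
  next x-line at t=2.0478, next y-line at t=0.1760; Δt_x=3.8637, Δt_y=1.0353
    y: enter (4,2) at t=0.1760
    y: enter (4,1) at t=1.2113
    x: enter (5,1) at t=2.0478
    y: enter (5,0) at t=2.2465 ← occupied
  → r_1 = 2.2465
beam 2: φ=-45°, α=330°
  dir = (cos 330°, sin 330°) = (0.8660, -0.5000); from cell (4,3)
  next x-line at t=0.6120, next y-line at t=0.3400; Δt_x=1.1547, Δt_y=2.0000
    y: enter (4,2) at t=0.3400
    x: enter (5,2) at t=0.6120
    x: enter (6,2) at t=1.7667
    y: enter (6,1) at t=2.3400
    x: enter (7,1) at t=2.9214 ← occupied
  → r_2 = 2.9214
beam 3: φ=45°, α=60°
  dir = (cos 60°, sin 60°) = (0.5000, 0.8660); from cell (4,3)
  next x-line at t=1.0600, next y-line at t=0.9584; Δt_x=2.0000, Δt_y=1.1547
    y: enter (4,4) at t=0.9584
    x: enter (5,4) at t=1.0600
    y: enter (5,5) at t=2.1131
    x: enter (6,5) at t=3.0600
    y: enter (6,6) at t=3.2678
    y: enter (6,7) at t=4.4225
    x: enter (7,7) at t=5.0600 ← occupied
  → r_3 = 5.0600
beam 4: φ=90°, α=105°
  dir = (cos 105°, sin 105°) = (-0.2588, 0.9659); from cell (4,3)
  next x-line at t=1.8159, next y-line at t=0.8593; Δt_x=3.8637, Δt_y=1.0353
    y: enter (4,4) at t=0.8593
    x: enter (3,4) at t=1.8159
    y: enter (3,5) at t=1.8946
    y: enter (3,6) at t=2.9298
    y: enter (3,7) at t=3.9651
    y: enter (3,8) at t=5.0004 ← occupied
  → r_4 = 5.0004

ranges = [2.2465, 2.9214, 5.0600, 5.0004]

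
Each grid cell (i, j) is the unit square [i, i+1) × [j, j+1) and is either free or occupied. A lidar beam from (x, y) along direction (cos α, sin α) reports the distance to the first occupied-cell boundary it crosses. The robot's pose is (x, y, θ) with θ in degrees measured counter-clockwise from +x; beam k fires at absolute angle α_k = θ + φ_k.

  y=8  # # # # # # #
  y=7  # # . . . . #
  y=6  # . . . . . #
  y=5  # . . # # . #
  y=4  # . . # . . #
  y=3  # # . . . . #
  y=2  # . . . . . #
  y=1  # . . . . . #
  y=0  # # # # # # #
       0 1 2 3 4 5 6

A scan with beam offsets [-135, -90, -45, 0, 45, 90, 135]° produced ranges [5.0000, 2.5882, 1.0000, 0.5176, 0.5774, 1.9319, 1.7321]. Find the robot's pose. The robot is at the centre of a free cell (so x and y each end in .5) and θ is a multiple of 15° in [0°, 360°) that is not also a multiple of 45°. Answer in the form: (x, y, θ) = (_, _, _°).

Candidates: 30 free-cell centres × 16 headings = 480 poses. Raycast each; keep the one whose scan matches to 4 dp.
  (1.5, 5.5, 75°): beam 1 = 5.1962 ≠ 5.0000 ✗
  (5.5, 2.5, 345°): beam 1 = 3.0000 ≠ 5.0000 ✗
  (5.5, 7.5, 285°): beam 1 = 1.0000 ≠ 5.0000 ✗
  …
  (5.5, 3.5, 345°): r_1=5.0000, r_2=2.5882, r_3=1.0000, r_4=0.5176, r_5=0.5774, r_6=1.9319, r_7=1.7321 — all match ✓
No second candidate reproduces the full scan.

(x, y, θ) = (5.5, 3.5, 345°)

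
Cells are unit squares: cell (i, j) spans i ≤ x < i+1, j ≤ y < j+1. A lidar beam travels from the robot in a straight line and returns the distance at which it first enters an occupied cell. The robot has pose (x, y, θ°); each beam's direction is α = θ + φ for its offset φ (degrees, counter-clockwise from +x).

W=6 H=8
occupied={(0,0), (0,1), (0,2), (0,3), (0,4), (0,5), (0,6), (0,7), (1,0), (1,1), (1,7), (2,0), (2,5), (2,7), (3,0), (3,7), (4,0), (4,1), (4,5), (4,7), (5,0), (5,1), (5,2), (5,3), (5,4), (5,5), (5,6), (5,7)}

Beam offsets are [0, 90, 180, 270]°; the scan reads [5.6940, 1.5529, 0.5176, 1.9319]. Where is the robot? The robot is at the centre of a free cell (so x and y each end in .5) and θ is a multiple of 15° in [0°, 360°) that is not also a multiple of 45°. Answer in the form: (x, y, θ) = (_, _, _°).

(x, y, θ) = (3.5, 6.5, 255°)

Enumerate (i+0.5, j+0.5, θ) over the 20 free cells and 16 admissible headings. For each, cast all 4 beams and compare to the given ranges.
  (4.5, 2.5, 330°): beam 1 = 0.5774 ≠ 5.6940 ✗
  (3.5, 5.5, 30°): beam 1 = 0.5774 ≠ 5.6940 ✗
  (1.5, 2.5, 330°): beam 1 = 2.8868 ≠ 5.6940 ✗
  …
  (3.5, 6.5, 255°): r_1=5.6940, r_2=1.5529, r_3=0.5176, r_4=1.9319 — all match ✓
Only this pose fits every beam.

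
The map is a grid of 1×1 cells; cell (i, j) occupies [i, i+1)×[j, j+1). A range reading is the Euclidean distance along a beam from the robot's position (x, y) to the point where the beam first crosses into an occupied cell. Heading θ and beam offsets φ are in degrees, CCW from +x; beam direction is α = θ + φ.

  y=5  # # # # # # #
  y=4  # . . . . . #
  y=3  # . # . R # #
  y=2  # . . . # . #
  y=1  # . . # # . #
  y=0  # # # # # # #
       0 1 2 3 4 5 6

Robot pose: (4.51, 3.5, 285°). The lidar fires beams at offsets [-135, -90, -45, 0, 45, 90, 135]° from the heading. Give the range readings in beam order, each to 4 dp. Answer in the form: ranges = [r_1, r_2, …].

ranges = [3.0000, 1.5633, 0.5774, 0.5176, 0.5658, 0.5073, 1.7321]

beam 1: φ=-135°, α=150°
  cosα=-0.8660 sinα=0.5000 | (4,3) | tMaxX 0.5889 tMaxY 1.0000 | tΔX 1.1547 tΔY 2.0000
    t=0.5889 [x] (3,3)
    t=1.0000 [y] (3,4)
    t=1.7436 [x] (2,4)
    t=2.8983 [x] (1,4)
    t=3.0000 [y] (1,5) — stop
  → r_1 = 3.0000
beam 2: φ=-90°, α=195°
  cosα=-0.9659 sinα=-0.2588 | (4,3) | tMaxX 0.5280 tMaxY 1.9319 | tΔX 1.0353 tΔY 3.8637
    t=0.5280 [x] (3,3)
    t=1.5633 [x] (2,3) — stop
  → r_2 = 1.5633
beam 3: φ=-45°, α=240°
  cosα=-0.5000 sinα=-0.8660 | (4,3) | tMaxX 1.0200 tMaxY 0.5774 | tΔX 2.0000 tΔY 1.1547
    t=0.5774 [y] (4,2) — stop
  → r_3 = 0.5774
beam 4: φ=0°, α=285°
  cosα=0.2588 sinα=-0.9659 | (4,3) | tMaxX 1.8932 tMaxY 0.5176 | tΔX 3.8637 tΔY 1.0353
    t=0.5176 [y] (4,2) — stop
  → r_4 = 0.5176
beam 5: φ=45°, α=330°
  cosα=0.8660 sinα=-0.5000 | (4,3) | tMaxX 0.5658 tMaxY 1.0000 | tΔX 1.1547 tΔY 2.0000
    t=0.5658 [x] (5,3) — stop
  → r_5 = 0.5658
beam 6: φ=90°, α=15°
  cosα=0.9659 sinα=0.2588 | (4,3) | tMaxX 0.5073 tMaxY 1.9319 | tΔX 1.0353 tΔY 3.8637
    t=0.5073 [x] (5,3) — stop
  → r_6 = 0.5073
beam 7: φ=135°, α=60°
  cosα=0.5000 sinα=0.8660 | (4,3) | tMaxX 0.9800 tMaxY 0.5774 | tΔX 2.0000 tΔY 1.1547
    t=0.5774 [y] (4,4)
    t=0.9800 [x] (5,4)
    t=1.7321 [y] (5,5) — stop
  → r_7 = 1.7321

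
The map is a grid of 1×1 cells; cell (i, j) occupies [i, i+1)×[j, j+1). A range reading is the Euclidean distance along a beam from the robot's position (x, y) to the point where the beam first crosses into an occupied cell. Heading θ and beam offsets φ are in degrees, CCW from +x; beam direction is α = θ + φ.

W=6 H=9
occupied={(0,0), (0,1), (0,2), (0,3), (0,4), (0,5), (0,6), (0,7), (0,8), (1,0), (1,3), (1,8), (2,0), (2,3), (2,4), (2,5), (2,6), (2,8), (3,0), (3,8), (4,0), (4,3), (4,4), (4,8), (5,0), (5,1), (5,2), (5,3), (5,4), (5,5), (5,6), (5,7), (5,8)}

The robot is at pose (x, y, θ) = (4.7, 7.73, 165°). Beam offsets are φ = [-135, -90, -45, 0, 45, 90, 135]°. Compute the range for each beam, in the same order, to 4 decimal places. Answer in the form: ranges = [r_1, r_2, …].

beam 1: φ=-135°, α=30°
  d=(0.8660,0.5000)  start (4,7)  tX=0.3464 tY=0.5400  stride 1/|dx|=1.1547 1/|dy|=2.0000
    cross x-line → (5,7), t=0.3464 (wall)
  → r_1 = 0.3464
beam 2: φ=-90°, α=75°
  d=(0.2588,0.9659)  start (4,7)  tX=1.1591 tY=0.2795  stride 1/|dx|=3.8637 1/|dy|=1.0353
    cross y-line → (4,8), t=0.2795 (wall)
  → r_2 = 0.2795
beam 3: φ=-45°, α=120°
  d=(-0.5000,0.8660)  start (4,7)  tX=1.4000 tY=0.3118  stride 1/|dx|=2.0000 1/|dy|=1.1547
    cross y-line → (4,8), t=0.3118 (wall)
  → r_3 = 0.3118
beam 4: φ=0°, α=165°
  d=(-0.9659,0.2588)  start (4,7)  tX=0.7247 tY=1.0432  stride 1/|dx|=1.0353 1/|dy|=3.8637
    cross x-line → (3,7), t=0.7247
    cross y-line → (3,8), t=1.0432 (wall)
  → r_4 = 1.0432
beam 5: φ=45°, α=210°
  d=(-0.8660,-0.5000)  start (4,7)  tX=0.8083 tY=1.4600  stride 1/|dx|=1.1547 1/|dy|=2.0000
    cross x-line → (3,7), t=0.8083
    cross y-line → (3,6), t=1.4600
    cross x-line → (2,6), t=1.9630 (wall)
  → r_5 = 1.9630
beam 6: φ=90°, α=255°
  d=(-0.2588,-0.9659)  start (4,7)  tX=2.7046 tY=0.7558  stride 1/|dx|=3.8637 1/|dy|=1.0353
    cross y-line → (4,6), t=0.7558
    cross y-line → (4,5), t=1.7910
    cross x-line → (3,5), t=2.7046
    cross y-line → (3,4), t=2.8263
    cross y-line → (3,3), t=3.8616
    cross y-line → (3,2), t=4.8969
    cross y-line → (3,1), t=5.9321
    cross x-line → (2,1), t=6.5683
    cross y-line → (2,0), t=6.9674 (wall)
  → r_6 = 6.9674
beam 7: φ=135°, α=300°
  d=(0.5000,-0.8660)  start (4,7)  tX=0.6000 tY=0.8429  stride 1/|dx|=2.0000 1/|dy|=1.1547
    cross x-line → (5,7), t=0.6000 (wall)
  → r_7 = 0.6000

ranges = [0.3464, 0.2795, 0.3118, 1.0432, 1.9630, 6.9674, 0.6000]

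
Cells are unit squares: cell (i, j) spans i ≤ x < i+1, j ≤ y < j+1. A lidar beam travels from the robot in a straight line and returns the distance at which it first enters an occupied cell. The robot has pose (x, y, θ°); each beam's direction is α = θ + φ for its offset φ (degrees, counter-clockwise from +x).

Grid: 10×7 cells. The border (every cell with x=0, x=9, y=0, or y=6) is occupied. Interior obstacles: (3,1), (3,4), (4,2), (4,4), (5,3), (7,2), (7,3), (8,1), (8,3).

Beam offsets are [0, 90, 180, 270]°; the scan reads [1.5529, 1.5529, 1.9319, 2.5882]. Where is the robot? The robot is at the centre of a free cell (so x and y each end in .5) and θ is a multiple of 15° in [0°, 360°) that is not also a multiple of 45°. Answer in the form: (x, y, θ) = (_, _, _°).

Candidates: 31 free-cell centres × 16 headings = 496 poses. Raycast each; keep the one whose scan matches to 4 dp.
  (7.5, 5.5, 60°): beam 1 = 0.5774 ≠ 1.5529 ✗
  (2.5, 3.5, 165°): beam 2 = 2.5882 ≠ 1.5529 ✗
  (6.5, 3.5, 120°): beam 1 = 2.8868 ≠ 1.5529 ✗
  …
  (6.5, 4.5, 105°): r_1=1.5529, r_2=1.5529, r_3=1.9319, r_4=2.5882 — all match ✓
Only this pose fits every beam.

(x, y, θ) = (6.5, 4.5, 105°)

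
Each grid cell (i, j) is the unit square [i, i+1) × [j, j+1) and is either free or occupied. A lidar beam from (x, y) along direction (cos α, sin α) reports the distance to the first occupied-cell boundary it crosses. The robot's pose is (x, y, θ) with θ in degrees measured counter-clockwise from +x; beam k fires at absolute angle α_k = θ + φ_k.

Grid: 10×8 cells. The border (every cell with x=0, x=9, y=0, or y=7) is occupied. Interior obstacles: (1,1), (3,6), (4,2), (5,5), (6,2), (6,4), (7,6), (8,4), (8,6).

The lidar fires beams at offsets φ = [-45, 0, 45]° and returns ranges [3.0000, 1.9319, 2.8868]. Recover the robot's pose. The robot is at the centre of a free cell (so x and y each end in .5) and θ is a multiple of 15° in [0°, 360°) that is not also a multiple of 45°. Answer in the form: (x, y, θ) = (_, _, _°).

(x, y, θ) = (3.5, 4.5, 15°)

Candidates: 39 free-cell centres × 16 headings = 624 poses. Raycast each; keep the one whose scan matches to 4 dp.
  (1.5, 5.5, 300°): beam 1 = 1.9319 ≠ 3.0000 ✗
  (7.5, 4.5, 75°): beam 1 = 0.5774 ≠ 3.0000 ✗
  (2.5, 3.5, 195°): beam 1 = 1.7321 ≠ 3.0000 ✗
  (4.5, 3.5, 240°): beam 1 = 3.6235 ≠ 3.0000 ✗
  …
  (3.5, 4.5, 15°): r_1=3.0000, r_2=1.9319, r_3=2.8868 — all match ✓
Only this pose fits every beam.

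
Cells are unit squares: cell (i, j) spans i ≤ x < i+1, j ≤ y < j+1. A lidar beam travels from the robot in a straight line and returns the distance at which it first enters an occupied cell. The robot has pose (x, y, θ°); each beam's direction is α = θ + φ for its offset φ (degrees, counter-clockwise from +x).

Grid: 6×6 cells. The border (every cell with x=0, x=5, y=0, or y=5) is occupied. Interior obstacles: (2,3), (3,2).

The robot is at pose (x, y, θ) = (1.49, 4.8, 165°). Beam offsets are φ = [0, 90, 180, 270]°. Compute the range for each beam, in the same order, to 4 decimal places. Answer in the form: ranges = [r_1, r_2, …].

ranges = [0.5073, 1.8932, 3.6338, 0.2071]

beam 1: φ=0°, α=165°
  cosα=-0.9659 sinα=0.2588 | (1,4) | tMaxX 0.5073 tMaxY 0.7727 | tΔX 1.0353 tΔY 3.8637
    t=0.5073 [x] (0,4) — stop
  → r_1 = 0.5073
beam 2: φ=90°, α=255°
  cosα=-0.2588 sinα=-0.9659 | (1,4) | tMaxX 1.8932 tMaxY 0.8282 | tΔX 3.8637 tΔY 1.0353
    t=0.8282 [y] (1,3)
    t=1.8635 [y] (1,2)
    t=1.8932 [x] (0,2) — stop
  → r_2 = 1.8932
beam 3: φ=180°, α=345°
  cosα=0.9659 sinα=-0.2588 | (1,4) | tMaxX 0.5280 tMaxY 3.0910 | tΔX 1.0353 tΔY 3.8637
    t=0.5280 [x] (2,4)
    t=1.5633 [x] (3,4)
    t=2.5985 [x] (4,4)
    t=3.0910 [y] (4,3)
    t=3.6338 [x] (5,3) — stop
  → r_3 = 3.6338
beam 4: φ=270°, α=75°
  cosα=0.2588 sinα=0.9659 | (1,4) | tMaxX 1.9705 tMaxY 0.2071 | tΔX 3.8637 tΔY 1.0353
    t=0.2071 [y] (1,5) — stop
  → r_4 = 0.2071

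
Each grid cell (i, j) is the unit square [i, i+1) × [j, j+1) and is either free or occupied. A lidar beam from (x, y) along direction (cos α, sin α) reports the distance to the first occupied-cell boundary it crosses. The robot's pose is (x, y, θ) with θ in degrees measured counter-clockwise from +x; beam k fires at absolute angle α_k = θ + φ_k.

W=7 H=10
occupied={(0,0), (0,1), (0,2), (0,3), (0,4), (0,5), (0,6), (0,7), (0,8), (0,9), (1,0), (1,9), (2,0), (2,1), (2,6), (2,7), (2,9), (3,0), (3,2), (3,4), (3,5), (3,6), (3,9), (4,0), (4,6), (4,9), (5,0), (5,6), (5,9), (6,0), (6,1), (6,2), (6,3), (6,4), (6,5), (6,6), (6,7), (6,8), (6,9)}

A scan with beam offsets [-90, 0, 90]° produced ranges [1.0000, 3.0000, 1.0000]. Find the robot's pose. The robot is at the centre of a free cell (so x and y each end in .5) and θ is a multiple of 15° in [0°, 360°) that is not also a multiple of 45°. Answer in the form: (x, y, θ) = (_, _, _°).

Candidates: 31 free-cell centres × 16 headings = 496 poses. Raycast each; keep the one whose scan matches to 4 dp.
  (5.5, 1.5, 240°): beam 1 = 1.7321 ≠ 1.0000 ✗
  (1.5, 8.5, 120°): beam 2 = 0.5774 ≠ 3.0000 ✗
  (4.5, 1.5, 285°): beam 1 = 1.5529 ≠ 1.0000 ✗
  (5.5, 2.5, 75°): beam 1 = 0.5176 ≠ 1.0000 ✗
  …
  (4.5, 1.5, 60°): r_1=1.0000, r_2=3.0000, r_3=1.0000 — all match ✓
Unique over the lattice → pose = (4.5, 1.5, 60°).

(x, y, θ) = (4.5, 1.5, 60°)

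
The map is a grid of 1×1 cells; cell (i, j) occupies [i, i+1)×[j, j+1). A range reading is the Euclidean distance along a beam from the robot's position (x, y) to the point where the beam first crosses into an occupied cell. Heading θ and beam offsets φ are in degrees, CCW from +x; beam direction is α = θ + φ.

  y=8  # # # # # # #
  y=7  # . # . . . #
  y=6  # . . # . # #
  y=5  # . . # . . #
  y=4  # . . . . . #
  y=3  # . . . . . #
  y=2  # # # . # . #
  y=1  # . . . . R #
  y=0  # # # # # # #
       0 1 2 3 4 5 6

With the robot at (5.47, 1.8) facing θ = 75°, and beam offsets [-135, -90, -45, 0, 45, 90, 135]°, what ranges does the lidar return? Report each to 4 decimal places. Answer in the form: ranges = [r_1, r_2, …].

ranges = [0.9238, 0.5487, 0.6120, 2.0478, 0.9400, 0.7727, 1.6000]

beam 1: φ=-135°, α=300°
  direction (0.5000, -0.8660); cell (5,1); t to first gridline: x 1.0600, y 0.9238 (then +2.0000 / +1.1547)
    (5,0) via y @ 0.9238  # hit
  → r_1 = 0.9238
beam 2: φ=-90°, α=345°
  direction (0.9659, -0.2588); cell (5,1); t to first gridline: x 0.5487, y 3.0910 (then +1.0353 / +3.8637)
    (6,1) via x @ 0.5487  # hit
  → r_2 = 0.5487
beam 3: φ=-45°, α=30°
  direction (0.8660, 0.5000); cell (5,1); t to first gridline: x 0.6120, y 0.4000 (then +1.1547 / +2.0000)
    (5,2) via y @ 0.4000
    (6,2) via x @ 0.6120  # hit
  → r_3 = 0.6120
beam 4: φ=0°, α=75°
  direction (0.2588, 0.9659); cell (5,1); t to first gridline: x 2.0478, y 0.2071 (then +3.8637 / +1.0353)
    (5,2) via y @ 0.2071
    (5,3) via y @ 1.2423
    (6,3) via x @ 2.0478  # hit
  → r_4 = 2.0478
beam 5: φ=45°, α=120°
  direction (-0.5000, 0.8660); cell (5,1); t to first gridline: x 0.9400, y 0.2309 (then +2.0000 / +1.1547)
    (5,2) via y @ 0.2309
    (4,2) via x @ 0.9400  # hit
  → r_5 = 0.9400
beam 6: φ=90°, α=165°
  direction (-0.9659, 0.2588); cell (5,1); t to first gridline: x 0.4866, y 0.7727 (then +1.0353 / +3.8637)
    (4,1) via x @ 0.4866
    (4,2) via y @ 0.7727  # hit
  → r_6 = 0.7727
beam 7: φ=135°, α=210°
  direction (-0.8660, -0.5000); cell (5,1); t to first gridline: x 0.5427, y 1.6000 (then +1.1547 / +2.0000)
    (4,1) via x @ 0.5427
    (4,0) via y @ 1.6000  # hit
  → r_7 = 1.6000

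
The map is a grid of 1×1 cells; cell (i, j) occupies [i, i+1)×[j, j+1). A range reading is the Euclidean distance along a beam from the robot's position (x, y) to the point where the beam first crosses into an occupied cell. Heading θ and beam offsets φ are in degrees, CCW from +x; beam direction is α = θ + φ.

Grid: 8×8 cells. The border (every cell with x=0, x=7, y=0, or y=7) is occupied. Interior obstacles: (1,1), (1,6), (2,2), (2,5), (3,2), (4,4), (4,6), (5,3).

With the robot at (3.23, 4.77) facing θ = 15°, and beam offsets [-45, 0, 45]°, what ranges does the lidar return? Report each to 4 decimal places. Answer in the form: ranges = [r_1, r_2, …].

beam 1: φ=-45°, α=330°
  dir = (cos 330°, sin 330°) = (0.8660, -0.5000); from cell (3,4)
  next x-line at t=0.8891, next y-line at t=1.5400; Δt_x=1.1547, Δt_y=2.0000
    x: enter (4,4) at t=0.8891 ← occupied
  → r_1 = 0.8891
beam 2: φ=0°, α=15°
  dir = (cos 15°, sin 15°) = (0.9659, 0.2588); from cell (3,4)
  next x-line at t=0.7972, next y-line at t=0.8887; Δt_x=1.0353, Δt_y=3.8637
    x: enter (4,4) at t=0.7972 ← occupied
  → r_2 = 0.7972
beam 3: φ=45°, α=60°
  dir = (cos 60°, sin 60°) = (0.5000, 0.8660); from cell (3,4)
  next x-line at t=1.5400, next y-line at t=0.2656; Δt_x=2.0000, Δt_y=1.1547
    y: enter (3,5) at t=0.2656
    y: enter (3,6) at t=1.4203
    x: enter (4,6) at t=1.5400 ← occupied
  → r_3 = 1.5400

ranges = [0.8891, 0.7972, 1.5400]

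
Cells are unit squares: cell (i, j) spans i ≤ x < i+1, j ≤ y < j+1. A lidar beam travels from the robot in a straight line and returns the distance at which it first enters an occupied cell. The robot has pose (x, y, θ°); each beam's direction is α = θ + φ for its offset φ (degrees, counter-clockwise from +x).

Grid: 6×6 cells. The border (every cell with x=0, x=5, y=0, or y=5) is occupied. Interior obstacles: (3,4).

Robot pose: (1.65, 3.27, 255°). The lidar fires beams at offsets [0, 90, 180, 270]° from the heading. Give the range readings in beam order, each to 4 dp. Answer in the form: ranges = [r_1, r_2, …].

ranges = [2.3501, 3.4682, 1.7910, 0.6729]

beam 1: φ=0°, α=255°
  dir = (cos 255°, sin 255°) = (-0.2588, -0.9659); from cell (1,3)
  next x-line at t=2.5114, next y-line at t=0.2795; Δt_x=3.8637, Δt_y=1.0353
    y: enter (1,2) at t=0.2795
    y: enter (1,1) at t=1.3148
    y: enter (1,0) at t=2.3501 ← occupied
  → r_1 = 2.3501
beam 2: φ=90°, α=345°
  dir = (cos 345°, sin 345°) = (0.9659, -0.2588); from cell (1,3)
  next x-line at t=0.3623, next y-line at t=1.0432; Δt_x=1.0353, Δt_y=3.8637
    x: enter (2,3) at t=0.3623
    y: enter (2,2) at t=1.0432
    x: enter (3,2) at t=1.3976
    x: enter (4,2) at t=2.4329
    x: enter (5,2) at t=3.4682 ← occupied
  → r_2 = 3.4682
beam 3: φ=180°, α=75°
  dir = (cos 75°, sin 75°) = (0.2588, 0.9659); from cell (1,3)
  next x-line at t=1.3523, next y-line at t=0.7558; Δt_x=3.8637, Δt_y=1.0353
    y: enter (1,4) at t=0.7558
    x: enter (2,4) at t=1.3523
    y: enter (2,5) at t=1.7910 ← occupied
  → r_3 = 1.7910
beam 4: φ=270°, α=165°
  dir = (cos 165°, sin 165°) = (-0.9659, 0.2588); from cell (1,3)
  next x-line at t=0.6729, next y-line at t=2.8205; Δt_x=1.0353, Δt_y=3.8637
    x: enter (0,3) at t=0.6729 ← occupied
  → r_4 = 0.6729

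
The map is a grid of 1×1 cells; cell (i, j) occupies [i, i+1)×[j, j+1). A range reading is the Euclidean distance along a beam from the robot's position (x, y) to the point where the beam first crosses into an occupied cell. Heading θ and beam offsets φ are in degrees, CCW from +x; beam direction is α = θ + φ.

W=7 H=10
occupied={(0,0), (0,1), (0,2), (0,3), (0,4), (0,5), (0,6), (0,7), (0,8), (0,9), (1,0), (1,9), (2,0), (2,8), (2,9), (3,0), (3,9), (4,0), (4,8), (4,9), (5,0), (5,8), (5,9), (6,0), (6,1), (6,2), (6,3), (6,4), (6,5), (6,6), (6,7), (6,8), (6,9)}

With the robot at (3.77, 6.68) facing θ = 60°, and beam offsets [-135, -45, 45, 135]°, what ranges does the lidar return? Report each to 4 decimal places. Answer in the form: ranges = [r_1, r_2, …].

beam 1: φ=-135°, α=285°
  cosα=0.2588 sinα=-0.9659 | (3,6) | tMaxX 0.8887 tMaxY 0.7040 | tΔX 3.8637 tΔY 1.0353
    t=0.7040 [y] (3,5)
    t=0.8887 [x] (4,5)
    t=1.7393 [y] (4,4)
    t=2.7745 [y] (4,3)
    t=3.8098 [y] (4,2)
    t=4.7524 [x] (5,2)
    t=4.8451 [y] (5,1)
    t=5.8804 [y] (5,0) — stop
  → r_1 = 5.8804
beam 2: φ=-45°, α=15°
  cosα=0.9659 sinα=0.2588 | (3,6) | tMaxX 0.2381 tMaxY 1.2364 | tΔX 1.0353 tΔY 3.8637
    t=0.2381 [x] (4,6)
    t=1.2364 [y] (4,7)
    t=1.2734 [x] (5,7)
    t=2.3087 [x] (6,7) — stop
  → r_2 = 2.3087
beam 3: φ=45°, α=105°
  cosα=-0.2588 sinα=0.9659 | (3,6) | tMaxX 2.9751 tMaxY 0.3313 | tΔX 3.8637 tΔY 1.0353
    t=0.3313 [y] (3,7)
    t=1.3666 [y] (3,8)
    t=2.4018 [y] (3,9) — stop
  → r_3 = 2.4018
beam 4: φ=135°, α=195°
  cosα=-0.9659 sinα=-0.2588 | (3,6) | tMaxX 0.7972 tMaxY 2.6273 | tΔX 1.0353 tΔY 3.8637
    t=0.7972 [x] (2,6)
    t=1.8324 [x] (1,6)
    t=2.6273 [y] (1,5)
    t=2.8677 [x] (0,5) — stop
  → r_4 = 2.8677

ranges = [5.8804, 2.3087, 2.4018, 2.8677]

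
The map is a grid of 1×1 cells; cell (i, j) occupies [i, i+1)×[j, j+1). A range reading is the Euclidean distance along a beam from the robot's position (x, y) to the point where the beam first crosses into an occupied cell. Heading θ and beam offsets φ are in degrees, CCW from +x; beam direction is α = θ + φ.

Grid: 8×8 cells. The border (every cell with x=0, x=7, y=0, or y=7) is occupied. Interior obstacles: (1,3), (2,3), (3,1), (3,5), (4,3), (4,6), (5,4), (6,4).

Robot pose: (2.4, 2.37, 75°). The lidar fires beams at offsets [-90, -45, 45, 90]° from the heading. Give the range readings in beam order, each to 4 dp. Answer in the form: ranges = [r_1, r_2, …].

ranges = [1.4296, 1.8475, 0.7275, 1.4494]

beam 1: φ=-90°, α=345°
  direction (0.9659, -0.2588); cell (2,2); t to first gridline: x 0.6212, y 1.4296 (then +1.0353 / +3.8637)
    (3,2) via x @ 0.6212
    (3,1) via y @ 1.4296  # hit
  → r_1 = 1.4296
beam 2: φ=-45°, α=30°
  direction (0.8660, 0.5000); cell (2,2); t to first gridline: x 0.6928, y 1.2600 (then +1.1547 / +2.0000)
    (3,2) via x @ 0.6928
    (3,3) via y @ 1.2600
    (4,3) via x @ 1.8475  # hit
  → r_2 = 1.8475
beam 3: φ=45°, α=120°
  direction (-0.5000, 0.8660); cell (2,2); t to first gridline: x 0.8000, y 0.7275 (then +2.0000 / +1.1547)
    (2,3) via y @ 0.7275  # hit
  → r_3 = 0.7275
beam 4: φ=90°, α=165°
  direction (-0.9659, 0.2588); cell (2,2); t to first gridline: x 0.4141, y 2.4341 (then +1.0353 / +3.8637)
    (1,2) via x @ 0.4141
    (0,2) via x @ 1.4494  # hit
  → r_4 = 1.4494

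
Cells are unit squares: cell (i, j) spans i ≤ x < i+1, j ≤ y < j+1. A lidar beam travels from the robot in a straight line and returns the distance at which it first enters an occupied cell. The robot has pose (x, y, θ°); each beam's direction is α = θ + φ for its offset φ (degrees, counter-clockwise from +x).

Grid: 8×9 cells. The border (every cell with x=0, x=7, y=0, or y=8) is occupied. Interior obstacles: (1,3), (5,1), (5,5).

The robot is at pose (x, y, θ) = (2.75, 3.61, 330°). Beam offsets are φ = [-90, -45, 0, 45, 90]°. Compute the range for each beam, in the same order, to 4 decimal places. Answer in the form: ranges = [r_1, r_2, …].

beam 1: φ=-90°, α=240°
  cosα=-0.5000 sinα=-0.8660 | (2,3) | tMaxX 1.5000 tMaxY 0.7044 | tΔX 2.0000 tΔY 1.1547
    t=0.7044 [y] (2,2)
    t=1.5000 [x] (1,2)
    t=1.8591 [y] (1,1)
    t=3.0138 [y] (1,0) — stop
  → r_1 = 3.0138
beam 2: φ=-45°, α=285°
  cosα=0.2588 sinα=-0.9659 | (2,3) | tMaxX 0.9659 tMaxY 0.6315 | tΔX 3.8637 tΔY 1.0353
    t=0.6315 [y] (2,2)
    t=0.9659 [x] (3,2)
    t=1.6668 [y] (3,1)
    t=2.7021 [y] (3,0) — stop
  → r_2 = 2.7021
beam 3: φ=0°, α=330°
  cosα=0.8660 sinα=-0.5000 | (2,3) | tMaxX 0.2887 tMaxY 1.2200 | tΔX 1.1547 tΔY 2.0000
    t=0.2887 [x] (3,3)
    t=1.2200 [y] (3,2)
    t=1.4434 [x] (4,2)
    t=2.5981 [x] (5,2)
    t=3.2200 [y] (5,1) — stop
  → r_3 = 3.2200
beam 4: φ=45°, α=15°
  cosα=0.9659 sinα=0.2588 | (2,3) | tMaxX 0.2588 tMaxY 1.5068 | tΔX 1.0353 tΔY 3.8637
    t=0.2588 [x] (3,3)
    t=1.2941 [x] (4,3)
    t=1.5068 [y] (4,4)
    t=2.3294 [x] (5,4)
    t=3.3646 [x] (6,4)
    t=4.3999 [x] (7,4) — stop
  → r_4 = 4.3999
beam 5: φ=90°, α=60°
  cosα=0.5000 sinα=0.8660 | (2,3) | tMaxX 0.5000 tMaxY 0.4503 | tΔX 2.0000 tΔY 1.1547
    t=0.4503 [y] (2,4)
    t=0.5000 [x] (3,4)
    t=1.6050 [y] (3,5)
    t=2.5000 [x] (4,5)
    t=2.7597 [y] (4,6)
    t=3.9144 [y] (4,7)
    t=4.5000 [x] (5,7)
    t=5.0691 [y] (5,8) — stop
  → r_5 = 5.0691

ranges = [3.0138, 2.7021, 3.2200, 4.3999, 5.0691]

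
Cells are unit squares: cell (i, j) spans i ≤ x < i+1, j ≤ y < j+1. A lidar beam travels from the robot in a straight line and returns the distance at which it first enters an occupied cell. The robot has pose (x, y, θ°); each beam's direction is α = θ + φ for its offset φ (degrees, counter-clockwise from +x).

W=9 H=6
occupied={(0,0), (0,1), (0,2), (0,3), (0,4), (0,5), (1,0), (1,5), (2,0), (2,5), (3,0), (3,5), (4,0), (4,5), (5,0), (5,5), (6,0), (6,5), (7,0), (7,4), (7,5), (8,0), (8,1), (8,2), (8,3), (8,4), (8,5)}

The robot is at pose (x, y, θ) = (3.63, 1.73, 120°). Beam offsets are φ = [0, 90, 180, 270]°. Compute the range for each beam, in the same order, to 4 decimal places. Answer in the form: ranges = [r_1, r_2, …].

beam 1: φ=0°, α=120°
  dir = (cos 120°, sin 120°) = (-0.5000, 0.8660); from cell (3,1)
  next x-line at t=1.2600, next y-line at t=0.3118; Δt_x=2.0000, Δt_y=1.1547
    y: enter (3,2) at t=0.3118
    x: enter (2,2) at t=1.2600
    y: enter (2,3) at t=1.4665
    y: enter (2,4) at t=2.6212
    x: enter (1,4) at t=3.2600
    y: enter (1,5) at t=3.7759 ← occupied
  → r_1 = 3.7759
beam 2: φ=90°, α=210°
  dir = (cos 210°, sin 210°) = (-0.8660, -0.5000); from cell (3,1)
  next x-line at t=0.7275, next y-line at t=1.4600; Δt_x=1.1547, Δt_y=2.0000
    x: enter (2,1) at t=0.7275
    y: enter (2,0) at t=1.4600 ← occupied
  → r_2 = 1.4600
beam 3: φ=180°, α=300°
  dir = (cos 300°, sin 300°) = (0.5000, -0.8660); from cell (3,1)
  next x-line at t=0.7400, next y-line at t=0.8429; Δt_x=2.0000, Δt_y=1.1547
    x: enter (4,1) at t=0.7400
    y: enter (4,0) at t=0.8429 ← occupied
  → r_3 = 0.8429
beam 4: φ=270°, α=30°
  dir = (cos 30°, sin 30°) = (0.8660, 0.5000); from cell (3,1)
  next x-line at t=0.4272, next y-line at t=0.5400; Δt_x=1.1547, Δt_y=2.0000
    x: enter (4,1) at t=0.4272
    y: enter (4,2) at t=0.5400
    x: enter (5,2) at t=1.5819
    y: enter (5,3) at t=2.5400
    x: enter (6,3) at t=2.7366
    x: enter (7,3) at t=3.8913
    y: enter (7,4) at t=4.5400 ← occupied
  → r_4 = 4.5400

ranges = [3.7759, 1.4600, 0.8429, 4.5400]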